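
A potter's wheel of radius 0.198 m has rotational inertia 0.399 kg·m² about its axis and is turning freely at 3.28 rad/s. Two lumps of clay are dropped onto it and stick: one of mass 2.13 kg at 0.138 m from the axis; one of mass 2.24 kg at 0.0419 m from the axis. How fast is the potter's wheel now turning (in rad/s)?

ω_f ≈ 2.95 rad/s

No external torque acts about the axis; L_before = L_after.
Added inertia Σmr² = (2.13)(0.138)² + (2.24)(0.0419)² = 0.04450 kg·m²; I_f = 0.3990 + 0.04450 = 0.4435 kg·m².
ω_f = I_p ω_i / I_f = (0.3990)(3.28) / 0.4435 = 2.951 rad/s.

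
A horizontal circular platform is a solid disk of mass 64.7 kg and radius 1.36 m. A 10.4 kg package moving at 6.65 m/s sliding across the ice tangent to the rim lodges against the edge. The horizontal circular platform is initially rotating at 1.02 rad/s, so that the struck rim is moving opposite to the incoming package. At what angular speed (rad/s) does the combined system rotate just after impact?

|ω_f| ≈ 0.418 rad/s

About the central axle the impulsive forces during the collision are internal, so angular momentum about that axis is conserved.
I_p = ½(64.7)(1.36)² = 59.83 kg·m². Taking the sense of the package's angular momentum as positive, L_{package} = m v R = (10.4)(6.65)(1.36) = 94.06 kg·m²/s.
L_i = −I_p ω_p + m v R = −(59.83)(1.02) + 94.06 = 33.03 kg·m²/s.
After sticking, I_f = I_p + m R² = 59.83 + (10.4)(1.36)² = 79.07 kg·m².
ω_f = L_i / I_f = 33.03 / 79.07 = 0.4177 rad/s.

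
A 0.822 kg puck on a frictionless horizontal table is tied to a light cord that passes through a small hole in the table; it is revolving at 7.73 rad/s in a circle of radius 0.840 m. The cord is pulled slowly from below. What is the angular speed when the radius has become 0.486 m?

ω₂ ≈ 23.1 rad/s

The constraining force is radial, so m r² ω about the center is conserved.
ω₂ = ω₁ (r₁/r₂)² = (7.73)(0.840/0.486)² = 23.09 rad/s.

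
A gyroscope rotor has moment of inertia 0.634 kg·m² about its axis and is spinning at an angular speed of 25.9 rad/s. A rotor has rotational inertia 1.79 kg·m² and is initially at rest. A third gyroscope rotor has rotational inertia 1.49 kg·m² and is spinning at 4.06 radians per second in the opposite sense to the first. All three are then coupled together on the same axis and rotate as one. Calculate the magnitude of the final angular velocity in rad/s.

The coupling torques are internal; angular momentum about the shared axis is conserved.
Taking A's sense as positive: L = (0.6340)(25.9) − (1.490)(4.06) = 10.37 kg·m²·rad/s.
Combined I = 0.6340 + 1.790 + 1.490 = 3.914 kg·m².
ω_f = L / I = 10.37 / 3.914 = 2.650 rad/s.

|ω_f| ≈ 2.65 rad/s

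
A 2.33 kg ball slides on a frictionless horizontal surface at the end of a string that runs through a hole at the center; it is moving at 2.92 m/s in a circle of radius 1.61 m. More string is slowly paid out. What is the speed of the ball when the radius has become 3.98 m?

v₂ ≈ 1.18 m/s

The only horizontal force on the mass is along the cord (radial), so it exerts no torque about the hole and angular momentum m v r is conserved.
v₂ = v₁ r₁ / r₂ = (2.92)(1.61) / (3.98) = 1.181 m/s.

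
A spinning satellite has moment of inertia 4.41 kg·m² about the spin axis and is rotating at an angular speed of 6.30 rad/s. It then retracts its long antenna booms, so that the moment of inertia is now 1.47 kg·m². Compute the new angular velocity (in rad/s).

ω₂ ≈ 18.9 rad/s

No external torque acts about the spin axis, so angular momentum is conserved.
ω₂ = I₁ω₁ / I₂ = (4.410)(6.30 rad/s) / (1.470) = 18.90 rad/s.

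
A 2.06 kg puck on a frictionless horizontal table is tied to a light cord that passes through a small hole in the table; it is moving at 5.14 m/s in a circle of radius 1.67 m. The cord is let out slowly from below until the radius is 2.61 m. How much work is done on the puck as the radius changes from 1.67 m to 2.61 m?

W ≈ -16.1 J

The only horizontal force on the mass is along the cord (radial), so it exerts no torque about the hole and angular momentum m v r is conserved.
v₂ = v₁ r₁ / r₂ = (5.14)(1.67) / (2.61) = 3.289 m/s.
W = ΔKE = ½m(v₂² − v₁²) = -16.07 J.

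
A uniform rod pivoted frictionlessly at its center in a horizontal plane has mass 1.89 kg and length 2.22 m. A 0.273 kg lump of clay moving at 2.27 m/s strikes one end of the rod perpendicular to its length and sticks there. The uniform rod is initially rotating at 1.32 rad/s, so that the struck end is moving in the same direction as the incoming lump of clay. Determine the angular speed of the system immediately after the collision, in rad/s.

About the pivot the impulsive forces during the collision are internal, so angular momentum about that axis is conserved.
I_p = (1/12)(1.89)(2.22)² = 0.7762 kg·m². Taking the sense of the lump of clay's angular momentum as positive, L_{lump} = m v R = (0.273)(2.27)(2.22/2) = 0.6879 kg·m²/s.
L_i = +I_p ω_p + m v R = +(0.7762)(1.32) + 0.6879 = 1.712 kg·m²/s.
After sticking, I_f = I_p + m R² = 0.7762 + (0.273)(2.22/2)² = 1.113 kg·m².
ω_f = L_i / I_f = 1.712 / 1.113 = 1.539 rad/s.

|ω_f| ≈ 1.54 rad/s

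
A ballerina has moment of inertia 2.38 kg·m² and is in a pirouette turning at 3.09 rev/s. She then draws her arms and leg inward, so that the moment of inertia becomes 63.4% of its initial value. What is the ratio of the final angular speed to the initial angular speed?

With no external torque about the axis, L is conserved: I₁ω₁ = I₂ω₂.
I₂ = 0.634 × 2.38 = 1.509 kg·m².
ω₂/ω₁ = I₁/I₂ = 2.380 / 1.509 = 1.577.

ω₂/ω₁ ≈ 1.58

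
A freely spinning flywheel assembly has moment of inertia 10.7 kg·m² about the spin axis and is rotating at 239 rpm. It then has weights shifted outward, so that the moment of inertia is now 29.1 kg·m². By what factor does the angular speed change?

ω₂/ω₁ ≈ 0.368

Angular momentum about the spin axis is conserved since the torque about it is zero.
ω₂/ω₁ = I₁/I₂ = 10.70 / 29.10 = 0.3677.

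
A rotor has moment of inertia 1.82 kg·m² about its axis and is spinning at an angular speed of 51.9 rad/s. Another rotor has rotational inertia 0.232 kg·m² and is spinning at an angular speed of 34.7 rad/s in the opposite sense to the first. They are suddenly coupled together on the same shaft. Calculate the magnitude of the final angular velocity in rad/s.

No external torque acts about the common axis, so total angular momentum is conserved.
Taking A's sense as positive: L = (1.820)(51.9) − (0.2320)(34.7) = 86.41 kg·m²·rad/s.
Combined I = 1.820 + 0.2320 = 2.052 kg·m².
ω_f = L / I = 86.41 / 2.052 = 42.11 rad/s.

|ω_f| ≈ 42.1 rad/s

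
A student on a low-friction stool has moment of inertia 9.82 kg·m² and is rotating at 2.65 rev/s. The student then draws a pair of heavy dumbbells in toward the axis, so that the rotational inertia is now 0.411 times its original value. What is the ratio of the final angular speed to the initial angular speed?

With no external torque about the axis, L is conserved: I₁ω₁ = I₂ω₂.
I₂ = 0.411 × 9.82 = 4.036 kg·m².
ω₂/ω₁ = I₁/I₂ = 9.820 / 4.036 = 2.433.

ω₂/ω₁ ≈ 2.43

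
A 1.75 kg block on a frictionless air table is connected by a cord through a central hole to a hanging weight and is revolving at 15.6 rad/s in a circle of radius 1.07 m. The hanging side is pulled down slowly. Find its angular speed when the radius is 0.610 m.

No torque about the axis ⇒ m r₁² ω₁ = m r₂² ω₂.
ω₂ = ω₁ (r₁/r₂)² = (15.6)(1.07/0.610)² = 48.00 rad/s.

ω₂ ≈ 48.0 rad/s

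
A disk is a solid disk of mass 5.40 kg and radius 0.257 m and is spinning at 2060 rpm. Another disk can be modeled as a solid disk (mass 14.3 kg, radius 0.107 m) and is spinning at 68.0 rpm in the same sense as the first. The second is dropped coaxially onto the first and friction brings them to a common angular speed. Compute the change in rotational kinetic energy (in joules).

No external torque acts about the common axis, so total angular momentum is conserved.
Moments of inertia: I_A = ½(5.40)(0.257)² = 0.1783 kg·m²; I_B = ½(14.3)(0.107)² = 0.08186 kg·m².
Taking A's sense as positive: L = (0.1783)(2060) + (0.08186)(68.0) = 372.9 kg·m²·rpm.
Combined I = 0.1783 + 0.08186 = 0.2602 kg·m².
ω_f = L / I = 372.9 / 0.2602 = 1433 rpm.
KE_i = ½ΣIω² = 4152 J; KE_f = ½(0.2602)(150.1)² = 2931 J.

ΔKE ≈ -1220 J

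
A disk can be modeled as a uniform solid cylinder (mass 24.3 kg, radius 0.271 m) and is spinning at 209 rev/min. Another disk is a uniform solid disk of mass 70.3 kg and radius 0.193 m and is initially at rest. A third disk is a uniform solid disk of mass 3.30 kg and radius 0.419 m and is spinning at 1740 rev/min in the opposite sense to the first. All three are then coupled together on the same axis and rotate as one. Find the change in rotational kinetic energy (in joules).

No external torque acts about the common axis, so total angular momentum is conserved.
Moments of inertia: I_A = ½(24.3)(0.271)² = 0.8923 kg·m²; I_B = ½(70.3)(0.193)² = 1.309 kg·m²; I_C = ½(3.30)(0.419)² = 0.2897 kg·m².
Taking A's sense as positive: L = (0.8923)(209) − (0.2897)(1740) = -317.5 kg·m²·rpm.
Combined I = 0.8923 + 1.309 + 0.2897 = 2.491 kg·m².
ω_f = L / I = -317.5 / 2.491 = -127.5 rpm.
KE_i = ½ΣIω² = 5023 J; KE_f = ½(2.491)(13.35)² = 221.9 J.

ΔKE ≈ -4800 J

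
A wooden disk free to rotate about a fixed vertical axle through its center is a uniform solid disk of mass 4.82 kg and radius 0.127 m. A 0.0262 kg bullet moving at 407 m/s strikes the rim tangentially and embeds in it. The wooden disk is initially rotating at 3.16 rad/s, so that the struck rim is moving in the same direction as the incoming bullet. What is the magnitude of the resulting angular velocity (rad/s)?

About the axle the impulsive forces during the collision are internal, so angular momentum about that axis is conserved.
I_p = ½(4.82)(0.127)² = 0.03887 kg·m². Taking the sense of the bullet's angular momentum as positive, L_{bullet} = m v R = (0.0262)(407)(0.127) = 1.354 kg·m²/s.
L_i = +I_p ω_p + m v R = +(0.03887)(3.16) + 1.354 = 1.477 kg·m²/s.
After sticking, I_f = I_p + m R² = 0.03887 + (0.0262)(0.127)² = 0.03929 kg·m².
ω_f = L_i / I_f = 1.477 / 0.03929 = 37.59 rad/s.

|ω_f| ≈ 37.6 rad/s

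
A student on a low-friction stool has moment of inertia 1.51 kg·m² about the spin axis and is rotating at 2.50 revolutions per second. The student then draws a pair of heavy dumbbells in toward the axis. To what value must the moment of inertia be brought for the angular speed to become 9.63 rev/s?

I₂ ≈ 0.392 kg·m²

No external torque acts about the spin axis, so angular momentum is conserved.
I₂ = I₁ω₁ / ω₂ = (1.51)(2.50) / (9.63) = 0.3920 kg·m².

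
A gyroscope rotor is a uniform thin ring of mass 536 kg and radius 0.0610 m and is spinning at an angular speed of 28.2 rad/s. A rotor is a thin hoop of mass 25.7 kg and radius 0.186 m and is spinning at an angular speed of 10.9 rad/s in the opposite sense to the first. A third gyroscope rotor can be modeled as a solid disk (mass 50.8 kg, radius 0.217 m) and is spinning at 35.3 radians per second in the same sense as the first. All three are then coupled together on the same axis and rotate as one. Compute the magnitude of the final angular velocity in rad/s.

|ω_f| ≈ 21.8 rad/s

The coupling torques are internal; angular momentum about the shared axis is conserved.
Moments of inertia: I_A = (536)(0.0610)² = 1.994 kg·m²; I_B = (25.7)(0.186)² = 0.8891 kg·m²; I_C = ½(50.8)(0.217)² = 1.196 kg·m².
Taking A's sense as positive: L = (1.994)(28.2) − (0.8891)(10.9) + (1.196)(35.3) = 88.77 kg·m²·rad/s.
Combined I = 1.994 + 0.8891 + 1.196 = 4.080 kg·m².
ω_f = L / I = 88.77 / 4.080 = 21.76 rad/s.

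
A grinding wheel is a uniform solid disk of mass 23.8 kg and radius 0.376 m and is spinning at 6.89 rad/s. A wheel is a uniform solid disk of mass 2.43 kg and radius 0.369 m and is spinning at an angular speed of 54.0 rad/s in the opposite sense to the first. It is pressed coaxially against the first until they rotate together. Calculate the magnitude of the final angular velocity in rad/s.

|ω_f| ≈ 1.44 rad/s

The coupling torques are internal; angular momentum about the shared axis is conserved.
Moments of inertia: I_A = ½(23.8)(0.376)² = 1.682 kg·m²; I_B = ½(2.43)(0.369)² = 0.1654 kg·m².
Taking A's sense as positive: L = (1.682)(6.89) − (0.1654)(54.0) = 2.658 kg·m²·rad/s.
Combined I = 1.682 + 0.1654 = 1.848 kg·m².
ω_f = L / I = 2.658 / 1.848 = 1.438 rad/s.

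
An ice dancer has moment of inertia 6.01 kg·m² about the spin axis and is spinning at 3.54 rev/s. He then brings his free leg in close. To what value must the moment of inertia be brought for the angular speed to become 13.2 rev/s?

No external torque acts about the spin axis, so angular momentum is conserved.
I₂ = I₁ω₁ / ω₂ = (6.01)(3.54) / (13.2) = 1.612 kg·m².

I₂ ≈ 1.61 kg·m²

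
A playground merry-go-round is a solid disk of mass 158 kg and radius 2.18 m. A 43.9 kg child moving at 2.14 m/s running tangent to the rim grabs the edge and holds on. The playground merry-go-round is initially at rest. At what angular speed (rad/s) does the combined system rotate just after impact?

The axle reaction passes through the axle and exerts no torque about it; angular momentum about the axle is conserved through the impact.
I_p = ½(158)(2.18)² = 375.4 kg·m². Taking the sense of the child's angular momentum as positive, L_{child} = m v R = (43.9)(2.14)(2.18) = 204.8 kg·m²/s.
L_i = 0 + 204.8 = 204.8 kg·m²/s.
After sticking, I_f = I_p + m R² = 375.4 + (43.9)(2.18)² = 584.1 kg·m².
ω_f = L_i / I_f = 204.8 / 584.1 = 0.3506 rad/s.

|ω_f| ≈ 0.351 rad/s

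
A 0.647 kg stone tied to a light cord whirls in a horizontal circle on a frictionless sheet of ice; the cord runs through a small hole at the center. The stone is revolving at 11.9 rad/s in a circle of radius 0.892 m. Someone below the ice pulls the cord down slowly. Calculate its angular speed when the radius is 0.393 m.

No torque about the axis ⇒ m r₁² ω₁ = m r₂² ω₂.
ω₂ = ω₁ (r₁/r₂)² = (11.9)(0.892/0.393)² = 61.30 rad/s.

ω₂ ≈ 61.3 rad/s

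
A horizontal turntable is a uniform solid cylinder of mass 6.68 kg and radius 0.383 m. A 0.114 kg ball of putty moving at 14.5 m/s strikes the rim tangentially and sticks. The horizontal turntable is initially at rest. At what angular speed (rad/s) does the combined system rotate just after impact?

|ω_f| ≈ 1.25 rad/s

The axle reaction passes through the axle and exerts no torque about it; angular momentum about the axle is conserved through the impact.
I_p = ½(6.68)(0.383)² = 0.4899 kg·m². Taking the sense of the ball of putty's angular momentum as positive, L_{ball} = m v R = (0.114)(14.5)(0.383) = 0.6331 kg·m²/s.
L_i = 0 + 0.6331 = 0.6331 kg·m²/s.
After sticking, I_f = I_p + m R² = 0.4899 + (0.114)(0.383)² = 0.5067 kg·m².
ω_f = L_i / I_f = 0.6331 / 0.5067 = 1.250 rad/s.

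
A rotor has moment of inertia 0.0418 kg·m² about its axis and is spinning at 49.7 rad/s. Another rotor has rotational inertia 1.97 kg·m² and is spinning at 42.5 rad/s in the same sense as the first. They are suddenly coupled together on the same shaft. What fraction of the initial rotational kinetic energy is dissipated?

No external torque acts about the common axis, so total angular momentum is conserved.
Taking A's sense as positive: L = (0.04180)(49.7) + (1.970)(42.5) = 85.80 kg·m²·rad/s.
Combined I = 0.04180 + 1.970 = 2.012 kg·m².
ω_f = L / I = 85.80 / 2.012 = 42.65 rad/s.
KE_i = ½ΣIω² = 1831 J; KE_f = ½(2.012)(42.65)² = 1830 J.
Fraction dissipated = (KE_i − KE_f)/KE_i = 0.0005795.

fraction ≈ 0.000580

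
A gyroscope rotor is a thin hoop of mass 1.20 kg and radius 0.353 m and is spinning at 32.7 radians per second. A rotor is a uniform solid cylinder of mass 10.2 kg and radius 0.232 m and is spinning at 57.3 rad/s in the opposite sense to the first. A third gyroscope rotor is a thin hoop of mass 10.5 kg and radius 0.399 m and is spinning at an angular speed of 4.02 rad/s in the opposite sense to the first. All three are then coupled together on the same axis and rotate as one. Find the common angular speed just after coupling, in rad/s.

|ω_f| ≈ 8.38 rad/s

The coupling torques are internal; angular momentum about the shared axis is conserved.
Moments of inertia: I_A = (1.20)(0.353)² = 0.1495 kg·m²; I_B = ½(10.2)(0.232)² = 0.2745 kg·m²; I_C = (10.5)(0.399)² = 1.672 kg·m².
Taking A's sense as positive: L = (0.1495)(32.7) − (0.2745)(57.3) − (1.672)(4.02) = -17.56 kg·m²·rad/s.
Combined I = 0.1495 + 0.2745 + 1.672 = 2.096 kg·m².
ω_f = L / I = -17.56 / 2.096 = -8.379 rad/s.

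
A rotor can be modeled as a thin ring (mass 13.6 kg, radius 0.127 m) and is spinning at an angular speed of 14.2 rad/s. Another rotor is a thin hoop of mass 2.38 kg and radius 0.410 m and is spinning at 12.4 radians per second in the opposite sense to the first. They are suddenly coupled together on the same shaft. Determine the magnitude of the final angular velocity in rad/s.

No external torque acts about the common axis, so total angular momentum is conserved.
Moments of inertia: I_A = (13.6)(0.127)² = 0.2194 kg·m²; I_B = (2.38)(0.410)² = 0.4001 kg·m².
Taking A's sense as positive: L = (0.2194)(14.2) − (0.4001)(12.4) = -1.846 kg·m²·rad/s.
Combined I = 0.2194 + 0.4001 = 0.6194 kg·m².
ω_f = L / I = -1.846 / 0.6194 = -2.980 rad/s.

|ω_f| ≈ 2.98 rad/s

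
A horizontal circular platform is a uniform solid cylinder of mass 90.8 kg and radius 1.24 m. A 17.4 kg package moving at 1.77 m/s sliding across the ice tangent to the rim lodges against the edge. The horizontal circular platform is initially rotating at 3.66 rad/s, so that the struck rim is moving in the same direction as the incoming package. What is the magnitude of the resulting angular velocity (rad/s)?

|ω_f| ≈ 3.04 rad/s

The axle reaction passes through the central axle and exerts no torque about it; angular momentum about the central axle is conserved through the impact.
I_p = ½(90.8)(1.24)² = 69.81 kg·m². Taking the sense of the package's angular momentum as positive, L_{package} = m v R = (17.4)(1.77)(1.24) = 38.19 kg·m²/s.
L_i = +I_p ω_p + m v R = +(69.81)(3.66) + 38.19 = 293.7 kg·m²/s.
After sticking, I_f = I_p + m R² = 69.81 + (17.4)(1.24)² = 96.56 kg·m².
ω_f = L_i / I_f = 293.7 / 96.56 = 3.041 rad/s.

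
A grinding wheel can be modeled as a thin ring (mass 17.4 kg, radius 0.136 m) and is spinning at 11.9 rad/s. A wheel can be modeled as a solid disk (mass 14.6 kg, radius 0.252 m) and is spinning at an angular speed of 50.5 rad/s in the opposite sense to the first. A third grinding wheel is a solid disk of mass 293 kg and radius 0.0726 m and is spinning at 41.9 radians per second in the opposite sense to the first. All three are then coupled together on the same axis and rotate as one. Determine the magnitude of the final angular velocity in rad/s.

The coupling torques are internal; angular momentum about the shared axis is conserved.
Moments of inertia: I_A = (17.4)(0.136)² = 0.3218 kg·m²; I_B = ½(14.6)(0.252)² = 0.4636 kg·m²; I_C = ½(293)(0.0726)² = 0.7722 kg·m².
Taking A's sense as positive: L = (0.3218)(11.9) − (0.4636)(50.5) − (0.7722)(41.9) = -51.93 kg·m²·rad/s.
Combined I = 0.3218 + 0.4636 + 0.7722 = 1.558 kg·m².
ω_f = L / I = -51.93 / 1.558 = -33.34 rad/s.

|ω_f| ≈ 33.3 rad/s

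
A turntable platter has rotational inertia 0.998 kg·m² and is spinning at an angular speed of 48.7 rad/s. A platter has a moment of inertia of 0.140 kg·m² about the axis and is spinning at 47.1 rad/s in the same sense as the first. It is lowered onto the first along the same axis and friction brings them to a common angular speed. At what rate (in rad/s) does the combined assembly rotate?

The coupling torques are internal; angular momentum about the shared axis is conserved.
Taking A's sense as positive: L = (0.9980)(48.7) + (0.1400)(47.1) = 55.20 kg·m²·rad/s.
Combined I = 0.9980 + 0.1400 = 1.138 kg·m².
ω_f = L / I = 55.20 / 1.138 = 48.50 rad/s.

|ω_f| ≈ 48.5 rad/s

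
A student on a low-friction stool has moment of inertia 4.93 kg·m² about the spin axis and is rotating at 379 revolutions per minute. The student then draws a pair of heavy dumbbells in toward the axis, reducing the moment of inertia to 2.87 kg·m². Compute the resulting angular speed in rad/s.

ω₂ ≈ 68.2 rad/s

With no external torque about the axis, L is conserved: I₁ω₁ = I₂ω₂.
ω₂ = I₁ω₁ / I₂ = (4.930)(379 rpm) / (2.870) = 651.0 rpm = 68.18 rad/s.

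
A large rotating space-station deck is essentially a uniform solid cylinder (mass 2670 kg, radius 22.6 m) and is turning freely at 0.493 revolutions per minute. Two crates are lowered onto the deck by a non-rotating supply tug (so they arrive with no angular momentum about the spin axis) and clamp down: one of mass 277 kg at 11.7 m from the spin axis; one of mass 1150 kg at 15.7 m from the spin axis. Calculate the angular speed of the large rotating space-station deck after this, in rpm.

ω_f ≈ 0.335 rpm

No external torque acts about the spin axis; L_before = L_after.
I_p = ½(2670)(22.6)² = 6.819e+05 kg·m².
Added inertia Σmr² = (277)(11.7)² + (1150)(15.7)² = 3.214e+05 kg·m²; I_f = 6.819e+05 + 3.214e+05 = 1.003e+06 kg·m².
ω_f = I_p ω_i / I_f = (6.819e+05)(0.493) / 1.003e+06 = 0.3351 rpm.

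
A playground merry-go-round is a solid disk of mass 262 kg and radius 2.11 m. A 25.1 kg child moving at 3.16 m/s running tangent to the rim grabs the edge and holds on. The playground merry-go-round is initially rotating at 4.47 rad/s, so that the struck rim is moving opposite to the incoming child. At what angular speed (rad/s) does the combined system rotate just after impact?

|ω_f| ≈ 3.51 rad/s

The axle reaction passes through the axle and exerts no torque about it; angular momentum about the axle is conserved through the impact.
I_p = ½(262)(2.11)² = 583.2 kg·m². Taking the sense of the child's angular momentum as positive, L_{child} = m v R = (25.1)(3.16)(2.11) = 167.4 kg·m²/s.
L_i = −I_p ω_p + m v R = −(583.2)(4.47) + 167.4 = -2440 kg·m²/s.
After sticking, I_f = I_p + m R² = 583.2 + (25.1)(2.11)² = 695.0 kg·m².
ω_f = L_i / I_f = -2440 / 695.0 = -3.510 rad/s.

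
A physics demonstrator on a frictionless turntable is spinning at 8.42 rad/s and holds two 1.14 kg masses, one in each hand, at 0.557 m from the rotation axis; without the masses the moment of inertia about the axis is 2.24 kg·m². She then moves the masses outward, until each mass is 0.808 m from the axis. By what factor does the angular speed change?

ω₂/ω₁ ≈ 0.790

Angular momentum about the spin axis is conserved since the torque about it is zero.
I₁ = 2.24 + 2(1.14)(0.557)² = 2.947 kg·m²; I₂ = 2.24 + 2(1.14)(0.808)² = 3.729 kg·m².
ω₂/ω₁ = I₁/I₂ = 2.947 / 3.729 = 0.7905.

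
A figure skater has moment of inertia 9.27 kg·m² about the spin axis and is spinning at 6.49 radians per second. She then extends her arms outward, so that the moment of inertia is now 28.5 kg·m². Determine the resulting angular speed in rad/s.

ω₂ ≈ 2.11 rad/s

No external torque acts about the spin axis, so angular momentum is conserved.
ω₂ = I₁ω₁ / I₂ = (9.270)(6.49 rad/s) / (28.50) = 2.111 rad/s.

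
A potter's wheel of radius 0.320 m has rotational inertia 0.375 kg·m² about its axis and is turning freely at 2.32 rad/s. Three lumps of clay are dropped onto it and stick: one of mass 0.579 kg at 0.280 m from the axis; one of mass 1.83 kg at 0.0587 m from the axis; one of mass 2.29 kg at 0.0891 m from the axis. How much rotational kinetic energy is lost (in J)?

The added mass arrives with no angular momentum about the axis, and any external torque about the axis is negligible, so the system's angular momentum is conserved.
Added inertia Σmr² = (0.579)(0.280)² + (1.83)(0.0587)² + (2.29)(0.0891)² = 0.06988 kg·m²; I_f = 0.3750 + 0.06988 = 0.4449 kg·m².
ω_f = I_p ω_i / I_f = (0.3750)(2.32) / 0.4449 = 1.956 rad/s.
KE_i = ½(0.3750)(2.320 rad/s)² = 1.009 J; KE_f = ½(0.4449)(1.956)² = 0.8507 J.

energy lost ≈ 0.159 J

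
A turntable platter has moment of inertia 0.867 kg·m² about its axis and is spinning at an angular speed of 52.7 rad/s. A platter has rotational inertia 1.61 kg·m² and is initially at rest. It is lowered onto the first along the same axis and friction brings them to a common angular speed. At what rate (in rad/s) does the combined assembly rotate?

|ω_f| ≈ 18.4 rad/s

No external torque acts about the common axis, so total angular momentum is conserved.
Taking A's sense as positive: L = (0.8670)(52.7) = 45.69 kg·m²·rad/s.
Combined I = 0.8670 + 1.610 = 2.477 kg·m².
ω_f = L / I = 45.69 / 2.477 = 18.45 rad/s.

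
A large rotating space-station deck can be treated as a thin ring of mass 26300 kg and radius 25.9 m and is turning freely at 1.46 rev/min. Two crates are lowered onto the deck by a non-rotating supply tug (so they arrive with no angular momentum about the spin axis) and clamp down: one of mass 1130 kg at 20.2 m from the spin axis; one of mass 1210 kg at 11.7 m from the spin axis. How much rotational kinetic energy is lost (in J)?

energy lost ≈ 7070 J

The added mass arrives with no angular momentum about the spin axis, and any external torque about the spin axis is negligible, so the system's angular momentum is conserved.
I_p = (26300)(25.9)² = 1.764e+07 kg·m².
Added inertia Σmr² = (1130)(20.2)² + (1210)(11.7)² = 6.267e+05 kg·m²; I_f = 1.764e+07 + 6.267e+05 = 1.827e+07 kg·m².
ω_f = I_p ω_i / I_f = (1.764e+07)(1.46) / 1.827e+07 = 1.410 rpm.
KE_i = ½(1.764e+07)(0.1529 rad/s)² = 2.062e+05 J; KE_f = ½(1.827e+07)(0.1476)² = 1.991e+05 J.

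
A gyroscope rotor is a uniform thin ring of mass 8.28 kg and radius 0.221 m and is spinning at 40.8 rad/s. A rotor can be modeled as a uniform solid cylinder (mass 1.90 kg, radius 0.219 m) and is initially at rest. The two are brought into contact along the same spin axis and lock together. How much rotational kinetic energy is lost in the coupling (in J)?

The coupling torques are internal; angular momentum about the shared axis is conserved.
Moments of inertia: I_A = (8.28)(0.221)² = 0.4044 kg·m²; I_B = ½(1.90)(0.219)² = 0.04556 kg·m².
Taking A's sense as positive: L = (0.4044)(40.8) = 16.50 kg·m²·rad/s.
Combined I = 0.4044 + 0.04556 = 0.4500 kg·m².
ω_f = L / I = 16.50 / 0.4500 = 36.67 rad/s.
KE_i = ½ΣIω² = 336.6 J; KE_f = ½(0.4500)(36.67)² = 302.5 J.

ΔKE lost ≈ 34.1 J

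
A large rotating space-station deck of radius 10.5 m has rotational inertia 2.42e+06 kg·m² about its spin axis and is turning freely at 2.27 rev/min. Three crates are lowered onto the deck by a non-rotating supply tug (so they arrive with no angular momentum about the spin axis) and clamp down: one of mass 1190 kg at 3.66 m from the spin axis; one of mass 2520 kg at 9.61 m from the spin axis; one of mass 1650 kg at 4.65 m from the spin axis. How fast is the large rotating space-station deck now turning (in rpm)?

ω_f ≈ 2.03 rpm

No external torque acts about the spin axis; L_before = L_after.
Added inertia Σmr² = (1190)(3.66)² + (2520)(9.61)² + (1650)(4.65)² = 2.843e+05 kg·m²; I_f = 2.420e+06 + 2.843e+05 = 2.704e+06 kg·m².
ω_f = I_p ω_i / I_f = (2.420e+06)(2.27) / 2.704e+06 = 2.031 rpm.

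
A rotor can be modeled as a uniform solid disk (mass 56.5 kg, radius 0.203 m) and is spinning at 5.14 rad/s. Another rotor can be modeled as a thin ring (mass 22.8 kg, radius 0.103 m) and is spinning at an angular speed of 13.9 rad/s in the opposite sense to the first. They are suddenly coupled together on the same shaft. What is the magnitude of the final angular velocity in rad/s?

|ω_f| ≈ 1.86 rad/s

The coupling torques are internal; angular momentum about the shared axis is conserved.
Moments of inertia: I_A = ½(56.5)(0.203)² = 1.164 kg·m²; I_B = (22.8)(0.103)² = 0.2419 kg·m².
Taking A's sense as positive: L = (1.164)(5.14) − (0.2419)(13.9) = 2.622 kg·m²·rad/s.
Combined I = 1.164 + 0.2419 = 1.406 kg·m².
ω_f = L / I = 2.622 / 1.406 = 1.864 rad/s.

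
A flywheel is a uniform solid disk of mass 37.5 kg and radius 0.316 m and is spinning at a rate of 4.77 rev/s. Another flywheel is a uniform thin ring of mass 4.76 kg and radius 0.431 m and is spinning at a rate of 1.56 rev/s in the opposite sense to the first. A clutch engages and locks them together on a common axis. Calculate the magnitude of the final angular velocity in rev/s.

No external torque acts about the common axis, so total angular momentum is conserved.
Moments of inertia: I_A = ½(37.5)(0.316)² = 1.872 kg·m²; I_B = (4.76)(0.431)² = 0.8842 kg·m².
Taking A's sense as positive: L = (1.872)(4.77) − (0.8842)(1.56) = 7.551 kg·m²·rev/s.
Combined I = 1.872 + 0.8842 = 2.757 kg·m².
ω_f = L / I = 7.551 / 2.757 = 2.739 rev/s.

|ω_f| ≈ 2.74 rev/s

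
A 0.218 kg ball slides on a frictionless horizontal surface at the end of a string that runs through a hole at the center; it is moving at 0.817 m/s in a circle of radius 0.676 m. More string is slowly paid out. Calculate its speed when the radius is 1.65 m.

v₂ ≈ 0.335 m/s

Central (radial) force ⇒ zero torque about the center ⇒ m v r is constant.
v₂ = v₁ r₁ / r₂ = (0.817)(0.676) / (1.65) = 0.3347 m/s.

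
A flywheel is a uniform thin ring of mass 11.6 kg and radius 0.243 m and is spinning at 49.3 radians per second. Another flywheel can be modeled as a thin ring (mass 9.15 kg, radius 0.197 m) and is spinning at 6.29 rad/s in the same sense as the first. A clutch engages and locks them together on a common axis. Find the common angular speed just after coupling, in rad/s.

|ω_f| ≈ 34.6 rad/s

The coupling torques are internal; angular momentum about the shared axis is conserved.
Moments of inertia: I_A = (11.6)(0.243)² = 0.6850 kg·m²; I_B = (9.15)(0.197)² = 0.3551 kg·m².
Taking A's sense as positive: L = (0.6850)(49.3) + (0.3551)(6.29) = 36.00 kg·m²·rad/s.
Combined I = 0.6850 + 0.3551 = 1.040 kg·m².
ω_f = L / I = 36.00 / 1.040 = 34.62 rad/s.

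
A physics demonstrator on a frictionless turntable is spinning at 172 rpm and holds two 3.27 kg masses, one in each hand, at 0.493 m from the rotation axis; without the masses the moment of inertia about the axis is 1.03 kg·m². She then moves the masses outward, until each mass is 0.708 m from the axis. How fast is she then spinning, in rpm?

No external torque acts about the spin axis, so angular momentum is conserved.
I₁ = 1.03 + 2(3.27)(0.493)² = 2.620 kg·m²; I₂ = 1.03 + 2(3.27)(0.708)² = 4.308 kg·m².
ω₂ = I₁ω₁ / I₂ = (2.620)(172 rpm) / (4.308) = 104.6 rpm.

ω₂ ≈ 105 rpm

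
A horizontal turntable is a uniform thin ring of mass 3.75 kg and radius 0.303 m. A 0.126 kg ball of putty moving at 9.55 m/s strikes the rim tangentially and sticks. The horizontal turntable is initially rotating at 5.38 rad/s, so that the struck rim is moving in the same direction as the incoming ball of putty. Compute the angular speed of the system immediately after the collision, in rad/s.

|ω_f| ≈ 6.23 rad/s

About the axle the impulsive forces during the collision are internal, so angular momentum about that axis is conserved.
I_p = (3.75)(0.303)² = 0.3443 kg·m². Taking the sense of the ball of putty's angular momentum as positive, L_{ball} = m v R = (0.126)(9.55)(0.303) = 0.3646 kg·m²/s.
L_i = +I_p ω_p + m v R = +(0.3443)(5.38) + 0.3646 = 2.217 kg·m²/s.
After sticking, I_f = I_p + m R² = 0.3443 + (0.126)(0.303)² = 0.3559 kg·m².
ω_f = L_i / I_f = 2.217 / 0.3559 = 6.230 rad/s.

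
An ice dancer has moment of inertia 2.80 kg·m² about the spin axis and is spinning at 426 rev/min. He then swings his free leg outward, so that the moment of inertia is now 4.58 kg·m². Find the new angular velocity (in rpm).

With no external torque about the axis, L is conserved: I₁ω₁ = I₂ω₂.
ω₂ = I₁ω₁ / I₂ = (2.800)(426 rpm) / (4.580) = 260.4 rpm.

ω₂ ≈ 260 rpm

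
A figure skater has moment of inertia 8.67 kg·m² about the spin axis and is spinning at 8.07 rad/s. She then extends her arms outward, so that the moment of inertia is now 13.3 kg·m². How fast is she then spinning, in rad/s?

Angular momentum about the spin axis is conserved since the torque about it is zero.
ω₂ = I₁ω₁ / I₂ = (8.670)(8.07 rad/s) / (13.30) = 5.261 rad/s.

ω₂ ≈ 5.26 rad/s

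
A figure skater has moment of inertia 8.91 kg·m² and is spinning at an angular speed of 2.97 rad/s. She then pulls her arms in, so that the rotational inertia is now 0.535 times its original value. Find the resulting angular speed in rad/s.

ω₂ ≈ 5.55 rad/s

No external torque acts about the spin axis, so angular momentum is conserved.
I₂ = 0.535 × 8.91 = 4.767 kg·m².
ω₂ = I₁ω₁ / I₂ = (8.910)(2.97 rad/s) / (4.767) = 5.551 rad/s.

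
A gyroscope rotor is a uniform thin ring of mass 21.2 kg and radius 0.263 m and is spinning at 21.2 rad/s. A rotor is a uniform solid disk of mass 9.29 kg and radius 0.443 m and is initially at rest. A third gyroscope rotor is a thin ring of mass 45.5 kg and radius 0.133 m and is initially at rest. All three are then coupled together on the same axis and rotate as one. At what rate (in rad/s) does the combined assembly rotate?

No external torque acts about the common axis, so total angular momentum is conserved.
Moments of inertia: I_A = (21.2)(0.263)² = 1.466 kg·m²; I_B = ½(9.29)(0.443)² = 0.9116 kg·m²; I_C = (45.5)(0.133)² = 0.8048 kg·m².
Taking A's sense as positive: L = (1.466)(21.2) = 31.09 kg·m²·rad/s.
Combined I = 1.466 + 0.9116 + 0.8048 = 3.183 kg·m².
ω_f = L / I = 31.09 / 3.183 = 9.767 rad/s.

|ω_f| ≈ 9.77 rad/s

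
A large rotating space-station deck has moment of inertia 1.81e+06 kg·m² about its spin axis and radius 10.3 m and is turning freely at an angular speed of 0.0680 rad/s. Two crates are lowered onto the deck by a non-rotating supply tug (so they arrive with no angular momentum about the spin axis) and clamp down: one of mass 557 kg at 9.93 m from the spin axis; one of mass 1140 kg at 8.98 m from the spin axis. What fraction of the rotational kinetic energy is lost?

No external torque acts about the spin axis; L_before = L_after.
Added inertia Σmr² = (557)(9.93)² + (1140)(8.98)² = 1.469e+05 kg·m²; I_f = 1.810e+06 + 1.469e+05 = 1.957e+06 kg·m².
ω_f = I_p ω_i / I_f = (1.810e+06)(0.0680) / 1.957e+06 = 0.06290 rad/s.
KE_i = ½(1.810e+06)(0.06800 rad/s)² = 4185 J; KE_f = ½(1.957e+06)(0.06290)² = 3871 J.
Fraction lost = 0.07505.

fraction ≈ 0.0750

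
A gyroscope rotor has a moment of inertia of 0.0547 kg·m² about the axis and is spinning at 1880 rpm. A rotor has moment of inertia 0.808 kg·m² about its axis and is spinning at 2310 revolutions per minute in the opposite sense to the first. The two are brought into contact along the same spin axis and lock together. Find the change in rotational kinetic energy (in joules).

The coupling torques are internal; angular momentum about the shared axis is conserved.
Taking A's sense as positive: L = (0.05470)(1880) − (0.8080)(2310) = -1764 kg·m²·rpm.
Combined I = 0.05470 + 0.8080 = 0.8627 kg·m².
ω_f = L / I = -1764 / 0.8627 = -2044 rpm.
KE_i = ½ΣIω² = 24700 J; KE_f = ½(0.8627)(214.1)² = 19770 J.

ΔKE ≈ -4930 J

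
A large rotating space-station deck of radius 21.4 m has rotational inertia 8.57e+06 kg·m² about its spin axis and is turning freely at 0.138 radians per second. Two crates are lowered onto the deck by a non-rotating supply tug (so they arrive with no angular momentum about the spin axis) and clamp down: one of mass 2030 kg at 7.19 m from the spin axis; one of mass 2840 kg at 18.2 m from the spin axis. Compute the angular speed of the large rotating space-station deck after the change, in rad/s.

No external torque acts about the spin axis; L_before = L_after.
Added inertia Σmr² = (2030)(7.19)² + (2840)(18.2)² = 1.046e+06 kg·m²; I_f = 8.570e+06 + 1.046e+06 = 9.616e+06 kg·m².
ω_f = I_p ω_i / I_f = (8.570e+06)(0.138) / 9.616e+06 = 0.1230 rad/s.

ω_f ≈ 0.123 rad/s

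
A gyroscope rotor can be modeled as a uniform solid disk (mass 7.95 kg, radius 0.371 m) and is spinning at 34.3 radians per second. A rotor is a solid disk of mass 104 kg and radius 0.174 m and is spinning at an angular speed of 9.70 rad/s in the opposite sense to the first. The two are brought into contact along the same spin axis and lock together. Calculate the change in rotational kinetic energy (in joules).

ΔKE ≈ -393 J

No external torque acts about the common axis, so total angular momentum is conserved.
Moments of inertia: I_A = ½(7.95)(0.371)² = 0.5471 kg·m²; I_B = ½(104)(0.174)² = 1.574 kg·m².
Taking A's sense as positive: L = (0.5471)(34.3) − (1.574)(9.70) = 3.495 kg·m²·rad/s.
Combined I = 0.5471 + 1.574 = 2.121 kg·m².
ω_f = L / I = 3.495 / 2.121 = 1.647 rad/s.
KE_i = ½ΣIω² = 395.9 J; KE_f = ½(2.121)(1.647)² = 2.879 J.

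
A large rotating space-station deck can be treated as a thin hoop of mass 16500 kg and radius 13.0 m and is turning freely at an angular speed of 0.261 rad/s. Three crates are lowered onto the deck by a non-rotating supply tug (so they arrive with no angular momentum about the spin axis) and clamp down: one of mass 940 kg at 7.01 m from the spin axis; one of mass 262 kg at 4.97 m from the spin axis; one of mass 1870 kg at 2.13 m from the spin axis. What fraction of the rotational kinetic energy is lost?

fraction ≈ 0.0215

The added mass arrives with no angular momentum about the spin axis, and any external torque about the spin axis is negligible, so the system's angular momentum is conserved.
I_p = (16500)(13.0)² = 2.788e+06 kg·m².
Added inertia Σmr² = (940)(7.01)² + (262)(4.97)² + (1870)(2.13)² = 61150 kg·m²; I_f = 2.788e+06 + 61150 = 2.850e+06 kg·m².
ω_f = I_p ω_i / I_f = (2.788e+06)(0.261) / 2.850e+06 = 0.2554 rad/s.
KE_i = ½(2.788e+06)(0.2610 rad/s)² = 94980 J; KE_f = ½(2.850e+06)(0.2554)² = 92940 J.
Fraction lost = 0.02146.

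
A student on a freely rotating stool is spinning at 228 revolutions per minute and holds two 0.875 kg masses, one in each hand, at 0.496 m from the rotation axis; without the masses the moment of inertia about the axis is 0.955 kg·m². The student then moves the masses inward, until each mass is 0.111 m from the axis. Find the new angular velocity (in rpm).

ω₂ ≈ 323 rpm

With no external torque about the axis, L is conserved: I₁ω₁ = I₂ω₂.
I₁ = 0.955 + 2(0.875)(0.496)² = 1.386 kg·m²; I₂ = 0.955 + 2(0.875)(0.111)² = 0.9766 kg·m².
ω₂ = I₁ω₁ / I₂ = (1.386)(228 rpm) / (0.9766) = 323.5 rpm.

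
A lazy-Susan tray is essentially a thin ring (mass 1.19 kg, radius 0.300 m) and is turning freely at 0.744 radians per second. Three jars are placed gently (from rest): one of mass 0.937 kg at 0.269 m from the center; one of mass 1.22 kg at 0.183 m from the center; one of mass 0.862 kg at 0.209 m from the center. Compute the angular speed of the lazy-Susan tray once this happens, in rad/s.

The added mass arrives with no angular momentum about the center, and any external torque about the center is negligible, so the system's angular momentum is conserved.
I_p = (1.19)(0.300)² = 0.1071 kg·m².
Added inertia Σmr² = (0.937)(0.269)² + (1.22)(0.183)² + (0.862)(0.209)² = 0.1463 kg·m²; I_f = 0.1071 + 0.1463 = 0.2534 kg·m².
ω_f = I_p ω_i / I_f = (0.1071)(0.744) / 0.2534 = 0.3144 rad/s.

ω_f ≈ 0.314 rad/s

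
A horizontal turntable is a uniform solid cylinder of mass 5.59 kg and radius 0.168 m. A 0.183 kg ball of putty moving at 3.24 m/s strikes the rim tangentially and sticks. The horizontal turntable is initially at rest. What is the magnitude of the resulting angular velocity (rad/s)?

The axle reaction passes through the axle and exerts no torque about it; angular momentum about the axle is conserved through the impact.
I_p = ½(5.59)(0.168)² = 0.07889 kg·m². Taking the sense of the ball of putty's angular momentum as positive, L_{ball} = m v R = (0.183)(3.24)(0.168) = 0.09961 kg·m²/s.
L_i = 0 + 0.09961 = 0.09961 kg·m²/s.
After sticking, I_f = I_p + m R² = 0.07889 + (0.183)(0.168)² = 0.08405 kg·m².
ω_f = L_i / I_f = 0.09961 / 0.08405 = 1.185 rad/s.

|ω_f| ≈ 1.19 rad/s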